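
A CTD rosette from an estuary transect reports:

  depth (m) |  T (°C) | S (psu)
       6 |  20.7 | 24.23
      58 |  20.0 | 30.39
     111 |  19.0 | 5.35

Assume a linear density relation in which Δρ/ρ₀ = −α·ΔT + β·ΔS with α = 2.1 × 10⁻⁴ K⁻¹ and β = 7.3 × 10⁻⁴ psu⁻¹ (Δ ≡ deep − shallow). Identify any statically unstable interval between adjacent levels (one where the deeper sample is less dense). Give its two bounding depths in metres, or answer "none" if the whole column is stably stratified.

58–111 m

Evaluate Δρ/ρ₀ = −αΔT + βΔS across each adjacent pair:
  6–58 m: −αΔT+βΔS = −(2.1 × 10⁻⁴)(-0.7)+(7.3 × 10⁻⁴)(+6.16) = 4.6 × 10⁻³ → stable
  58–111 m: −αΔT+βΔS = −(2.1 × 10⁻⁴)(-1.0)+(7.3 × 10⁻⁴)(-25.04) = -0.018 → UNSTABLE
The 58–111 m interval has Δρ < 0: lighter water underlies denser water.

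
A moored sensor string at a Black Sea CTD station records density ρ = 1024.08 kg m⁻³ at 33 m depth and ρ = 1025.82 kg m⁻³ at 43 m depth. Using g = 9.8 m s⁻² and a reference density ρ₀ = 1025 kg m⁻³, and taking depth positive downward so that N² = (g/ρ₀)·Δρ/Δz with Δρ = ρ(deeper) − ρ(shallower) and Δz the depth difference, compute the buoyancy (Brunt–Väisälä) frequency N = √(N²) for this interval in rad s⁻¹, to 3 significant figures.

Δρ = 1025.82 − 1024.08 = 1.74 kg m⁻³ over Δz = 43 − 33 = 10 m.
N² = (9.8/1025) × (1.74/10) = 1.6636 × 10⁻³ s⁻².
N = √(1.6636 × 10⁻³) = 0.040787 rad s⁻¹ ≈ 0.0408 rad s⁻¹.

0.0408 rad s⁻¹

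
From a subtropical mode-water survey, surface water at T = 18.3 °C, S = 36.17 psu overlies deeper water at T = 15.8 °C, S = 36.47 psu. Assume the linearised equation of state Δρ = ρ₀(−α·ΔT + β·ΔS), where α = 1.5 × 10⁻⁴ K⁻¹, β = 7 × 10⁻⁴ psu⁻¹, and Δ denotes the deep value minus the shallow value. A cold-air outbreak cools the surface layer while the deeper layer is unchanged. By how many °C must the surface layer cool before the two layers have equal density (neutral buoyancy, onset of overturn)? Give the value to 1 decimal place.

3.9 °C

Neutral buoyancy requires Δρ = 0, i.e. −α(T_deep − T_surf′) + β(S_deep − S_surf) = 0.
T_surf′ = T_deep − (β/α)·ΔS = 15.8 − (7 × 10⁻⁴/1.5 × 10⁻⁴)·(+0.30) = 14.400 °C.
Cooling required: 18.3 − (14.400) = 3.900 °C.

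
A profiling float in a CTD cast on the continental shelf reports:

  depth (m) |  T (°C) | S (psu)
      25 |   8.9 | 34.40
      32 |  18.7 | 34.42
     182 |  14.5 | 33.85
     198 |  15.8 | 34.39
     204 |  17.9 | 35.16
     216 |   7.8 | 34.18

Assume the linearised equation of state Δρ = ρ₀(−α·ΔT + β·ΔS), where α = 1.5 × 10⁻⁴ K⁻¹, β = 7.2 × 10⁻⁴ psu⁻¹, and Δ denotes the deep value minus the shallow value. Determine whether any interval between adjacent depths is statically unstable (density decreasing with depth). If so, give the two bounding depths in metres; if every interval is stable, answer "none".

25–32 m

Evaluate Δρ/ρ₀ = −αΔT + βΔS across each adjacent pair:
  25–32 m: −αΔT+βΔS = −(1.5 × 10⁻⁴)(+9.8)+(7.2 × 10⁻⁴)(+0.02) = -1.5 × 10⁻³ → UNSTABLE
  32–182 m: −αΔT+βΔS = −(1.5 × 10⁻⁴)(-4.2)+(7.2 × 10⁻⁴)(-0.57) = 2.2 × 10⁻⁴ → stable
  182–198 m: −αΔT+βΔS = −(1.5 × 10⁻⁴)(+1.3)+(7.2 × 10⁻⁴)(+0.54) = 1.9 × 10⁻⁴ → stable
  198–204 m: −αΔT+βΔS = −(1.5 × 10⁻⁴)(+2.1)+(7.2 × 10⁻⁴)(+0.77) = 2.4 × 10⁻⁴ → stable
  204–216 m: −αΔT+βΔS = −(1.5 × 10⁻⁴)(-10.1)+(7.2 × 10⁻⁴)(-0.98) = 8.1 × 10⁻⁴ → stable
The 25–32 m interval has Δρ < 0: lighter water underlies denser water.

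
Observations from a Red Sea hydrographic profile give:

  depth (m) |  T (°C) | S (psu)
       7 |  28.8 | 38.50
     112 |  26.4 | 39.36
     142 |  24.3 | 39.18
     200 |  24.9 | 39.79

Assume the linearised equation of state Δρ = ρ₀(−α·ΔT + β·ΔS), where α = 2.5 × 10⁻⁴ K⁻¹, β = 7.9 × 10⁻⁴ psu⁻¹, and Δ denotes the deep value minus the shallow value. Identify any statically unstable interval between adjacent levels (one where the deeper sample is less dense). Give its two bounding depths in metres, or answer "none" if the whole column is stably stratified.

Evaluate Δρ/ρ₀ = −αΔT + βΔS across each adjacent pair:
  7–112 m: −αΔT+βΔS = −(2.5 × 10⁻⁴)(-2.4)+(7.9 × 10⁻⁴)(+0.86) = 1.3 × 10⁻³ → stable
  112–142 m: −αΔT+βΔS = −(2.5 × 10⁻⁴)(-2.1)+(7.9 × 10⁻⁴)(-0.18) = 3.8 × 10⁻⁴ → stable
  142–200 m: −αΔT+βΔS = −(2.5 × 10⁻⁴)(+0.6)+(7.9 × 10⁻⁴)(+0.61) = 3.3 × 10⁻⁴ → stable
Every interval has Δρ > 0: the column is stably stratified throughout.

none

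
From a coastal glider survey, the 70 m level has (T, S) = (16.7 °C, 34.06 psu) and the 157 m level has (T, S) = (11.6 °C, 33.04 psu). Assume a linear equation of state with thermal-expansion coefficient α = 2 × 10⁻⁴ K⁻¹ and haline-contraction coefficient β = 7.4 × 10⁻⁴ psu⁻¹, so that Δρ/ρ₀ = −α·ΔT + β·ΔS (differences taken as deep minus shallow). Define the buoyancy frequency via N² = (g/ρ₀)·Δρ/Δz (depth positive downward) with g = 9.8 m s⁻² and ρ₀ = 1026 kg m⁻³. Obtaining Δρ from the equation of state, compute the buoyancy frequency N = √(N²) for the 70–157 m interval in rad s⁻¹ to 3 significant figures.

ΔT = -5.1 K, ΔS = -1.02 psu (deep − shallow).
Δρ/ρ₀ = −αΔT + βΔS = 1.02 × 10⁻³ − 7.548 × 10⁻⁴ = 2.652 × 10⁻⁴, so Δρ ≈ 0.2721 kg m⁻³.
N² = (g/ρ₀)·Δρ/Δz = g·(Δρ/ρ₀)/Δz = 9.8 × 2.652 × 10⁻⁴ / 87 = 2.9873 × 10⁻⁵ s⁻².
N = √(2.9873 × 10⁻⁵) = 5.4656 × 10⁻³ rad s⁻¹ ≈ 5.47 × 10⁻³ rad s⁻¹.

5.47 × 10⁻³ rad s⁻¹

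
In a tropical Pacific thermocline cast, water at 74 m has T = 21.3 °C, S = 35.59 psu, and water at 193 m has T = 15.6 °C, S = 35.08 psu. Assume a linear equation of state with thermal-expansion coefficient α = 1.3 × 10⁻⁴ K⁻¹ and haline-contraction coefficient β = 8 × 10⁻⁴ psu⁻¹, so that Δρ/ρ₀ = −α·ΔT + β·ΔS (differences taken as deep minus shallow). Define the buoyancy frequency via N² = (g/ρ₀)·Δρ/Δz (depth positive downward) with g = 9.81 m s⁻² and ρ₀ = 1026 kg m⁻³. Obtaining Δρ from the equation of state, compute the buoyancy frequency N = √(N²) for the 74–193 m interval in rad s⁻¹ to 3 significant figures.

5.24 × 10⁻³ rad s⁻¹

ΔT = -5.7 K, ΔS = -0.51 psu (deep − shallow).
Δρ/ρ₀ = −αΔT + βΔS = 7.41 × 10⁻⁴ − 4.08 × 10⁻⁴ = 3.33 × 10⁻⁴, so Δρ ≈ 0.3417 kg m⁻³.
N² = (g/ρ₀)·Δρ/Δz = g·(Δρ/ρ₀)/Δz = 9.81 × 3.33 × 10⁻⁴ / 119 = 2.7452 × 10⁻⁵ s⁻².
N = √(2.7452 × 10⁻⁵) = 5.2395 × 10⁻³ rad s⁻¹ ≈ 5.24 × 10⁻³ rad s⁻¹.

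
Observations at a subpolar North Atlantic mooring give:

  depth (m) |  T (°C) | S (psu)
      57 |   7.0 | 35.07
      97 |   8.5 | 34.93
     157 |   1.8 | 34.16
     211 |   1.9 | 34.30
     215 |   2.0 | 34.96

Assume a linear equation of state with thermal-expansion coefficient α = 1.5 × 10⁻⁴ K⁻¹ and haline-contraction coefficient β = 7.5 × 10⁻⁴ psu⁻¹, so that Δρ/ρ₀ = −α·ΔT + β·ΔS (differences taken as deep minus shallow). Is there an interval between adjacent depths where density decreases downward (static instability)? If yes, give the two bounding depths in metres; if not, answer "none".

57–97 m

Evaluate Δρ/ρ₀ = −αΔT + βΔS across each adjacent pair:
  57–97 m: −αΔT+βΔS = −(1.5 × 10⁻⁴)(+1.5)+(7.5 × 10⁻⁴)(-0.14) = -3.3 × 10⁻⁴ → UNSTABLE
  97–157 m: −αΔT+βΔS = −(1.5 × 10⁻⁴)(-6.7)+(7.5 × 10⁻⁴)(-0.77) = 4.3 × 10⁻⁴ → stable
  157–211 m: −αΔT+βΔS = −(1.5 × 10⁻⁴)(+0.1)+(7.5 × 10⁻⁴)(+0.14) = 9.0 × 10⁻⁵ → stable
  211–215 m: −αΔT+βΔS = −(1.5 × 10⁻⁴)(+0.1)+(7.5 × 10⁻⁴)(+0.66) = 4.8 × 10⁻⁴ → stable
The 57–97 m interval has Δρ < 0: lighter water underlies denser water.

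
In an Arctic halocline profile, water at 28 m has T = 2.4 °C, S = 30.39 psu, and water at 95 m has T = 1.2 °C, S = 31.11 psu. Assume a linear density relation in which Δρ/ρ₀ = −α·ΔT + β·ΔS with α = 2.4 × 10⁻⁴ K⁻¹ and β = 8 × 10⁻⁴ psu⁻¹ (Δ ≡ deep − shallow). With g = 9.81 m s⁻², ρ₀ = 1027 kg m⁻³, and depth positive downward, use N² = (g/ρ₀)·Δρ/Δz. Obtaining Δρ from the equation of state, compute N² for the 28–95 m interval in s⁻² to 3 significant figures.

ΔT = -1.2 K, ΔS = +0.72 psu (deep − shallow).
Δρ/ρ₀ = −αΔT + βΔS = 2.88 × 10⁻⁴ + 5.76 × 10⁻⁴ = 8.64 × 10⁻⁴, so Δρ ≈ 0.8873 kg m⁻³.
N² = (g/ρ₀)·Δρ/Δz = g·(Δρ/ρ₀)/Δz = 9.81 × 8.64 × 10⁻⁴ / 67 = 1.2651 × 10⁻⁴ s⁻² ≈ 1.27 × 10⁻⁴ s⁻².

1.27 × 10⁻⁴ s⁻²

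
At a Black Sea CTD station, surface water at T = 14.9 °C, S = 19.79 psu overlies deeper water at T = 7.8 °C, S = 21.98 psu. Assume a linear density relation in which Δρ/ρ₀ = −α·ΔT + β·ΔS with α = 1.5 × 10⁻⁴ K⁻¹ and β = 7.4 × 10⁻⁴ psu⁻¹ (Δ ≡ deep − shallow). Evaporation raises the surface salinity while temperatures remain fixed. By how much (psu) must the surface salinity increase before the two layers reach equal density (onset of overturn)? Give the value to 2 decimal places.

3.63 psu

Neutral buoyancy requires −α(T_deep − T_surf) + β(S_deep − S_surf′) = 0.
S_surf′ = S_deep − (α/β)·ΔT = 21.98 − (1.5 × 10⁻⁴/7.4 × 10⁻⁴)·(-7.1) = 23.4192 psu.
Increase required: 23.4192 − 19.79 = 3.6292 psu.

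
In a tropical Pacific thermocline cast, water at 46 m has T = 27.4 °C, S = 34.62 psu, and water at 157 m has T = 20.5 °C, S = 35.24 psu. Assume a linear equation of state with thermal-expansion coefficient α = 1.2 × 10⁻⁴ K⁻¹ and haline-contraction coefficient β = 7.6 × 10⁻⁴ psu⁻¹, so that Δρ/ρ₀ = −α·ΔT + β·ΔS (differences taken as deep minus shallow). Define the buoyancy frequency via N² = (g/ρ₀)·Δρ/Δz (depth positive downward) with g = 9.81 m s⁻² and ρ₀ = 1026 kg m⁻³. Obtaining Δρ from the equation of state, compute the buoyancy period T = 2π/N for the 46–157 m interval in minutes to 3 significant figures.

9.77 min

ΔT = -6.9 K, ΔS = +0.62 psu (deep − shallow).
Δρ/ρ₀ = −αΔT + βΔS = 8.28 × 10⁻⁴ + 4.712 × 10⁻⁴ = 1.2992 × 10⁻³, so Δρ ≈ 1.333 kg m⁻³.
N² = (g/ρ₀)·Δρ/Δz = g·(Δρ/ρ₀)/Δz = 9.81 × 1.2992 × 10⁻³ / 111 = 1.1482 × 10⁻⁴ s⁻².
N = √(1.1482 × 10⁻⁴) = 0.010715 rad s⁻¹ → T = 2π/N = 586.39 s = 9.7732 min ≈ 9.77 min.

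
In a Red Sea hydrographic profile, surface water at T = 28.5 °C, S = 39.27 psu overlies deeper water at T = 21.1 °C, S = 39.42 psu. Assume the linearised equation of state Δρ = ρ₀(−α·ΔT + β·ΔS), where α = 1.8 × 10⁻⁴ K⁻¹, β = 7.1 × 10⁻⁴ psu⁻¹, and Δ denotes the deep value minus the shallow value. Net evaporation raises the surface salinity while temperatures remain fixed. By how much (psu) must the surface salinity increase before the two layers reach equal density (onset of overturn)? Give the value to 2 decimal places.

2.03 psu

Neutral buoyancy requires −α(T_deep − T_surf) + β(S_deep − S_surf′) = 0.
S_surf′ = S_deep − (α/β)·ΔT = 39.42 − (1.8 × 10⁻⁴/7.1 × 10⁻⁴)·(-7.4) = 41.2961 psu.
Increase required: 41.2961 − 39.27 = 2.0261 psu.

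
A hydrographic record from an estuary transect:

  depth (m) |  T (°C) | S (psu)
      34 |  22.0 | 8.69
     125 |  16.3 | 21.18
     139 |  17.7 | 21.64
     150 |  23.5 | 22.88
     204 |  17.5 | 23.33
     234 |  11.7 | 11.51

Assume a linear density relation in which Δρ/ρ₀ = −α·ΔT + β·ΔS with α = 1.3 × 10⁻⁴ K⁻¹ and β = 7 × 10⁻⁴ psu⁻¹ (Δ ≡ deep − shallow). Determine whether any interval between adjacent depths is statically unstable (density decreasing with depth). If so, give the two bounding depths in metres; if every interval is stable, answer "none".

204–234 m

Evaluate Δρ/ρ₀ = −αΔT + βΔS across each adjacent pair:
  34–125 m: −αΔT+βΔS = −(1.3 × 10⁻⁴)(-5.7)+(7 × 10⁻⁴)(+12.49) = 9.5 × 10⁻³ → stable
  125–139 m: −αΔT+βΔS = −(1.3 × 10⁻⁴)(+1.4)+(7 × 10⁻⁴)(+0.46) = 1.4 × 10⁻⁴ → stable
  139–150 m: −αΔT+βΔS = −(1.3 × 10⁻⁴)(+5.8)+(7 × 10⁻⁴)(+1.24) = 1.1 × 10⁻⁴ → stable
  150–204 m: −αΔT+βΔS = −(1.3 × 10⁻⁴)(-6.0)+(7 × 10⁻⁴)(+0.45) = 1.1 × 10⁻³ → stable
  204–234 m: −αΔT+βΔS = −(1.3 × 10⁻⁴)(-5.8)+(7 × 10⁻⁴)(-11.82) = -7.5 × 10⁻³ → UNSTABLE
The 204–234 m interval has Δρ < 0: lighter water underlies denser water.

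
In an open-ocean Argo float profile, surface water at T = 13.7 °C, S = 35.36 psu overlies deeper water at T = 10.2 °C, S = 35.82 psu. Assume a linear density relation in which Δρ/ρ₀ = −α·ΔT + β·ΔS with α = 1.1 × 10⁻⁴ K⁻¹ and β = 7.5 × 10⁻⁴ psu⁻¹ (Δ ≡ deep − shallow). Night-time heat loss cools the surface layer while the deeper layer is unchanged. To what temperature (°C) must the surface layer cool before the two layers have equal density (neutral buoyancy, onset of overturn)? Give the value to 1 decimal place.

7.1 °C

Neutral buoyancy requires Δρ = 0, i.e. −α(T_deep − T_surf′) + β(S_deep − S_surf) = 0.
T_surf′ = T_deep − (β/α)·ΔS = 10.2 − (7.5 × 10⁻⁴/1.1 × 10⁻⁴)·(+0.46) = 7.064 °C.
Cooling required: 13.7 − (7.064) = 6.636 °C.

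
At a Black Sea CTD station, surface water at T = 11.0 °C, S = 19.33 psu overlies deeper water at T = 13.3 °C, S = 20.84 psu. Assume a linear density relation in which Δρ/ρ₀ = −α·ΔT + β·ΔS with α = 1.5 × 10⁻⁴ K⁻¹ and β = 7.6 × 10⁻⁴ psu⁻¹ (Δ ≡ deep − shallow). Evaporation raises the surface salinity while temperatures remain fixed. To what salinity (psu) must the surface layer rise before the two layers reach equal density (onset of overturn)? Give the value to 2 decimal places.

Neutral buoyancy requires −α(T_deep − T_surf) + β(S_deep − S_surf′) = 0.
S_surf′ = S_deep − (α/β)·ΔT = 20.84 − (1.5 × 10⁻⁴/7.6 × 10⁻⁴)·(+2.3) = 20.3861 psu.
Increase required: 20.3861 − 19.33 = 1.0561 psu.

20.39 psu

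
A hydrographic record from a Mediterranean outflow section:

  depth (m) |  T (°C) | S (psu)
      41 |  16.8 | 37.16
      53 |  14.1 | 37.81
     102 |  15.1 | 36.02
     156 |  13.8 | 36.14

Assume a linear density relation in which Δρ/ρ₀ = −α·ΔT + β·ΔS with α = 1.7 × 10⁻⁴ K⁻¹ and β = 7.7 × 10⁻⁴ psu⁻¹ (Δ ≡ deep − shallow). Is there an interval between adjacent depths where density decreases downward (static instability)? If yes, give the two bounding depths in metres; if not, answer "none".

Evaluate Δρ/ρ₀ = −αΔT + βΔS across each adjacent pair:
  41–53 m: −αΔT+βΔS = −(1.7 × 10⁻⁴)(-2.7)+(7.7 × 10⁻⁴)(+0.65) = 9.6 × 10⁻⁴ → stable
  53–102 m: −αΔT+βΔS = −(1.7 × 10⁻⁴)(+1.0)+(7.7 × 10⁻⁴)(-1.79) = -1.5 × 10⁻³ → UNSTABLE
  102–156 m: −αΔT+βΔS = −(1.7 × 10⁻⁴)(-1.3)+(7.7 × 10⁻⁴)(+0.12) = 3.1 × 10⁻⁴ → stable
The 53–102 m interval has Δρ < 0: lighter water underlies denser water.

53–102 m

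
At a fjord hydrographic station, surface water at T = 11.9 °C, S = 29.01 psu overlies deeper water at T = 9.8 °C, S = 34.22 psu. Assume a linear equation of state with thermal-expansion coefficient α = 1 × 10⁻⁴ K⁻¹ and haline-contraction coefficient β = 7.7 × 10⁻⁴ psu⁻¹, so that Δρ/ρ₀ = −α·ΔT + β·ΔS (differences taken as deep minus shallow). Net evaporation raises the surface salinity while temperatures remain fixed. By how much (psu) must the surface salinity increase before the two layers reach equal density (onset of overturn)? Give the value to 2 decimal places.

Neutral buoyancy requires −α(T_deep − T_surf) + β(S_deep − S_surf′) = 0.
S_surf′ = S_deep − (α/β)·ΔT = 34.22 − (1 × 10⁻⁴/7.7 × 10⁻⁴)·(-2.1) = 34.4927 psu.
Increase required: 34.4927 − 29.01 = 5.4827 psu.

5.48 psu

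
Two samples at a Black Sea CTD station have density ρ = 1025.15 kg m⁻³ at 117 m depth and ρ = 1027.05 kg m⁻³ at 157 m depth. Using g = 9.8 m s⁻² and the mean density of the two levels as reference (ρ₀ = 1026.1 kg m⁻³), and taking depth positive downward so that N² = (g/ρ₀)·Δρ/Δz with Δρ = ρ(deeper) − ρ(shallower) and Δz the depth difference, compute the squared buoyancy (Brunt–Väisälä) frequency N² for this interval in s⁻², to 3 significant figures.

Δρ = 1027.05 − 1025.15 = 1.90 kg m⁻³ over Δz = 157 − 117 = 40 m.
N² = (9.8/1026.1) × (1.90/40) = 4.5366 × 10⁻⁴ s⁻² ≈ 4.54 × 10⁻⁴ s⁻².

4.54 × 10⁻⁴ s⁻²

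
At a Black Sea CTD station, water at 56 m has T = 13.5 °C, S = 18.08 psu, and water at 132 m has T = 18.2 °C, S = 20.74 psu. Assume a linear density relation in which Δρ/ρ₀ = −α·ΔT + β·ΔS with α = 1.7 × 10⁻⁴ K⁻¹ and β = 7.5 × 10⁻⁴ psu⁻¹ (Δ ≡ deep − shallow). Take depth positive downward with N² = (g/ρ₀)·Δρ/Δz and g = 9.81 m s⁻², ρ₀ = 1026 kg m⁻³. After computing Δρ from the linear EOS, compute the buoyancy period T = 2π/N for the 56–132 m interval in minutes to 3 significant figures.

8.43 min

ΔT = +4.7 K, ΔS = +2.66 psu (deep − shallow).
Δρ/ρ₀ = −αΔT + βΔS = -7.99 × 10⁻⁴ + 1.995 × 10⁻³ = 1.196 × 10⁻³, so Δρ ≈ 1.227 kg m⁻³.
N² = (g/ρ₀)·Δρ/Δz = g·(Δρ/ρ₀)/Δz = 9.81 × 1.196 × 10⁻³ / 76 = 1.5438 × 10⁻⁴ s⁻².
N = √(1.5438 × 10⁻⁴) = 0.012425 rad s⁻¹ → T = 2π/N = 505.69 s = 8.4282 min ≈ 8.43 min.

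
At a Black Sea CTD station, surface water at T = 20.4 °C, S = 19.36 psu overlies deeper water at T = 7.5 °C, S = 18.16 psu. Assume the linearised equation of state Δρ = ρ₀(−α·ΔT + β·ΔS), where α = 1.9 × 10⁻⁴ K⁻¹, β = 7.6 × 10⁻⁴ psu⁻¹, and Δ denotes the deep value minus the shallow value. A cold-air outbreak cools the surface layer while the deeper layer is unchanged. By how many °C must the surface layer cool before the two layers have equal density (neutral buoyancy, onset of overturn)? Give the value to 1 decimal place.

Neutral buoyancy requires Δρ = 0, i.e. −α(T_deep − T_surf′) + β(S_deep − S_surf) = 0.
T_surf′ = T_deep − (β/α)·ΔS = 7.5 − (7.6 × 10⁻⁴/1.9 × 10⁻⁴)·(-1.20) = 12.300 °C.
Cooling required: 20.4 − (12.300) = 8.100 °C.

8.1 °C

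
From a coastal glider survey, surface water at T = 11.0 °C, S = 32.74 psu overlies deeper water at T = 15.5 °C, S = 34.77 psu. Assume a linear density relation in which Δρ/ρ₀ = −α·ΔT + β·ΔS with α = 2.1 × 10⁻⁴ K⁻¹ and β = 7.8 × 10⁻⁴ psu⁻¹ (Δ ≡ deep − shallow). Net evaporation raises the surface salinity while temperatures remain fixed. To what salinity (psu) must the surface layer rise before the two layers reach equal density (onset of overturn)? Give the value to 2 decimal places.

33.56 psu

Neutral buoyancy requires −α(T_deep − T_surf) + β(S_deep − S_surf′) = 0.
S_surf′ = S_deep − (α/β)·ΔT = 34.77 − (2.1 × 10⁻⁴/7.8 × 10⁻⁴)·(+4.5) = 33.5585 psu.
Increase required: 33.5585 − 32.74 = 0.8185 psu.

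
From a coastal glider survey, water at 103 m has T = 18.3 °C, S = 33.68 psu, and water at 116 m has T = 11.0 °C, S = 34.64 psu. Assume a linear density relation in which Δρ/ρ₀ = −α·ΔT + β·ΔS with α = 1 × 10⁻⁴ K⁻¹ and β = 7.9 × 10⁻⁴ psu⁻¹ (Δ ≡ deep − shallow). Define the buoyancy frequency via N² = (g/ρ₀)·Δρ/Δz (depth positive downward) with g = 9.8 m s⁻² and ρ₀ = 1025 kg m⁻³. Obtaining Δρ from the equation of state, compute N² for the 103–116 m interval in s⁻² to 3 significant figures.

1.12 × 10⁻³ s⁻²

ΔT = -7.3 K, ΔS = +0.96 psu (deep − shallow).
Δρ/ρ₀ = −αΔT + βΔS = 7.30 × 10⁻⁴ + 7.584 × 10⁻⁴ = 1.4884 × 10⁻³, so Δρ ≈ 1.526 kg m⁻³.
N² = (g/ρ₀)·Δρ/Δz = g·(Δρ/ρ₀)/Δz = 9.8 × 1.4884 × 10⁻³ / 13 = 1.1220 × 10⁻³ s⁻² ≈ 1.12 × 10⁻³ s⁻².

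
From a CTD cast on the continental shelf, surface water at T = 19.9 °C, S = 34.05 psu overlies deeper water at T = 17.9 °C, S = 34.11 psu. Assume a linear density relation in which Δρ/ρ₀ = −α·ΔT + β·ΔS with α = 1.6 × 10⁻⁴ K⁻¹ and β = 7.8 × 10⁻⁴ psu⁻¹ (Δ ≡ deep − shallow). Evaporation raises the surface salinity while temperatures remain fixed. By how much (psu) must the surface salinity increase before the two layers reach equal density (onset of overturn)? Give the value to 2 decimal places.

0.47 psu

Neutral buoyancy requires −α(T_deep − T_surf) + β(S_deep − S_surf′) = 0.
S_surf′ = S_deep − (α/β)·ΔT = 34.11 − (1.6 × 10⁻⁴/7.8 × 10⁻⁴)·(-2.0) = 34.5203 psu.
Increase required: 34.5203 − 34.05 = 0.4703 psu.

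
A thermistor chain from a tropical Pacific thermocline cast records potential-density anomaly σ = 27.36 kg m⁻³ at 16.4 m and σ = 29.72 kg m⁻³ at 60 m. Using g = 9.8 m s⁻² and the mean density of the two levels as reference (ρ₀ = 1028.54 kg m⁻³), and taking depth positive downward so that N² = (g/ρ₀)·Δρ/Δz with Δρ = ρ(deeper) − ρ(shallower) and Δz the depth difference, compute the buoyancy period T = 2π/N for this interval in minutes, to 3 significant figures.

4.61 min

Δρ = 1029.72 − 1027.36 = 2.36 kg m⁻³ over Δz = 60 − 16.4 = 43.6 m.
N² = (9.8/1028.54) × (2.36/43.6) = 5.1574 × 10⁻⁴ s⁻².
N = √(5.1574 × 10⁻⁴) = 0.022710 rad s⁻¹, so T = 2π/N = 276.67 s = 4.6112 min ≈ 4.61 min.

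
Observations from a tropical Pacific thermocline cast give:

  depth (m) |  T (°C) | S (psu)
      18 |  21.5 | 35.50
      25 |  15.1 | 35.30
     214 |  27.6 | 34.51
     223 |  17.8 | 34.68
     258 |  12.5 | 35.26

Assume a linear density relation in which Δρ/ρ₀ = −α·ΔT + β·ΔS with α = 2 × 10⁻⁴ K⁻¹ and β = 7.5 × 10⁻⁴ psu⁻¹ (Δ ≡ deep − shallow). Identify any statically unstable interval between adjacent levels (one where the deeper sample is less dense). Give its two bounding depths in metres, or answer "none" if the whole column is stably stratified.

Evaluate Δρ/ρ₀ = −αΔT + βΔS across each adjacent pair:
  18–25 m: −αΔT+βΔS = −(2 × 10⁻⁴)(-6.4)+(7.5 × 10⁻⁴)(-0.20) = 1.1 × 10⁻³ → stable
  25–214 m: −αΔT+βΔS = −(2 × 10⁻⁴)(+12.5)+(7.5 × 10⁻⁴)(-0.79) = -3.1 × 10⁻³ → UNSTABLE
  214–223 m: −αΔT+βΔS = −(2 × 10⁻⁴)(-9.8)+(7.5 × 10⁻⁴)(+0.17) = 2.1 × 10⁻³ → stable
  223–258 m: −αΔT+βΔS = −(2 × 10⁻⁴)(-5.3)+(7.5 × 10⁻⁴)(+0.58) = 1.5 × 10⁻³ → stable
The 25–214 m interval has Δρ < 0: lighter water underlies denser water.

25–214 m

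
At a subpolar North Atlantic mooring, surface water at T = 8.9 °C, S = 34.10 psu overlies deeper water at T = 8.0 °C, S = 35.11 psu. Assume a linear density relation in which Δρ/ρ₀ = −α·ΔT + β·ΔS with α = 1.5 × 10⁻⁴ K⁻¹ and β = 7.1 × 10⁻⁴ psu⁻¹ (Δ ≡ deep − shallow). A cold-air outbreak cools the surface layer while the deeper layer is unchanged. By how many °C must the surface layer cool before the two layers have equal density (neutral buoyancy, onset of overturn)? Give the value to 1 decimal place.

5.7 °C

Neutral buoyancy requires Δρ = 0, i.e. −α(T_deep − T_surf′) + β(S_deep − S_surf) = 0.
T_surf′ = T_deep − (β/α)·ΔS = 8.0 − (7.1 × 10⁻⁴/1.5 × 10⁻⁴)·(+1.01) = 3.219 °C.
Cooling required: 8.9 − (3.219) = 5.681 °C.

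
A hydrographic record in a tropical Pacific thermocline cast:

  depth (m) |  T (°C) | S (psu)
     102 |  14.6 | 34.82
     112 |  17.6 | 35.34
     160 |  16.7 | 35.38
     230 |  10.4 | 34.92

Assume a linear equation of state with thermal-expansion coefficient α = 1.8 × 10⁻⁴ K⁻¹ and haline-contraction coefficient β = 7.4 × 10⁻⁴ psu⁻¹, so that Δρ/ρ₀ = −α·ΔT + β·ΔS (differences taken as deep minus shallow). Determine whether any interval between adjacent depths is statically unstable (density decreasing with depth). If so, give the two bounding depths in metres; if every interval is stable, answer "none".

102–112 m

Evaluate Δρ/ρ₀ = −αΔT + βΔS across each adjacent pair:
  102–112 m: −αΔT+βΔS = −(1.8 × 10⁻⁴)(+3.0)+(7.4 × 10⁻⁴)(+0.52) = -1.6 × 10⁻⁴ → UNSTABLE
  112–160 m: −αΔT+βΔS = −(1.8 × 10⁻⁴)(-0.9)+(7.4 × 10⁻⁴)(+0.04) = 1.9 × 10⁻⁴ → stable
  160–230 m: −αΔT+βΔS = −(1.8 × 10⁻⁴)(-6.3)+(7.4 × 10⁻⁴)(-0.46) = 7.9 × 10⁻⁴ → stable
The 102–112 m interval has Δρ < 0: lighter water underlies denser water.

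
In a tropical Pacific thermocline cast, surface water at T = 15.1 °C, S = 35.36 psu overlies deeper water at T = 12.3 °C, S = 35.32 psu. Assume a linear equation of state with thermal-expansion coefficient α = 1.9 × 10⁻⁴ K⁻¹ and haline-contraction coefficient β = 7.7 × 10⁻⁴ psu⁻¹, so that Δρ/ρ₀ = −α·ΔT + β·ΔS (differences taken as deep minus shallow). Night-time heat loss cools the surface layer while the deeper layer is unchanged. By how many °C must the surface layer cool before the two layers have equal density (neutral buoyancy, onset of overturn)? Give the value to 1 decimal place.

Neutral buoyancy requires Δρ = 0, i.e. −α(T_deep − T_surf′) + β(S_deep − S_surf) = 0.
T_surf′ = T_deep − (β/α)·ΔS = 12.3 − (7.7 × 10⁻⁴/1.9 × 10⁻⁴)·(-0.04) = 12.462 °C.
Cooling required: 15.1 − (12.462) = 2.638 °C.

2.6 °C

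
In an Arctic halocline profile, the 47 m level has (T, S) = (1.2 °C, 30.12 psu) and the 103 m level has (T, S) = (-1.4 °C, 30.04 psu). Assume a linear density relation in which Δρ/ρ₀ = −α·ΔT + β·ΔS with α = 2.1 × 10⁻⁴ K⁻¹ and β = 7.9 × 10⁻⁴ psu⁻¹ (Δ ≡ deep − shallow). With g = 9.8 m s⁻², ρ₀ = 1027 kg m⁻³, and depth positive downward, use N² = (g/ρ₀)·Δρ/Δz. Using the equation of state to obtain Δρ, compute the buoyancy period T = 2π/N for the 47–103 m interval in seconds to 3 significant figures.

ΔT = -2.6 K, ΔS = -0.08 psu (deep − shallow).
Δρ/ρ₀ = −αΔT + βΔS = 5.46 × 10⁻⁴ − 6.32 × 10⁻⁵ = 4.828 × 10⁻⁴, so Δρ ≈ 0.4958 kg m⁻³.
N² = (g/ρ₀)·Δρ/Δz = g·(Δρ/ρ₀)/Δz = 9.8 × 4.828 × 10⁻⁴ / 56 = 8.4490 × 10⁻⁵ s⁻².
N = √(8.4490 × 10⁻⁵) = 9.1918 × 10⁻³ rad s⁻¹ → T = 2π/N = 683.56 s ≈ 684 s.

684 s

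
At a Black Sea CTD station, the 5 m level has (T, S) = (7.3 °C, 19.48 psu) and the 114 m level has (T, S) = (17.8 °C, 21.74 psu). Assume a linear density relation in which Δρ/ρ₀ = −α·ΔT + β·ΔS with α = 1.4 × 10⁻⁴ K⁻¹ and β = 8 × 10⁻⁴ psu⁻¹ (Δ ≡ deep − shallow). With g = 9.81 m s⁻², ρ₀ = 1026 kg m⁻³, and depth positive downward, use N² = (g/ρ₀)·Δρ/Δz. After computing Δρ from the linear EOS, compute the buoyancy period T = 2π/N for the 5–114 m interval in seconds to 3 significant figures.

1.14 × 10³ s

ΔT = +10.5 K, ΔS = +2.26 psu (deep − shallow).
Δρ/ρ₀ = −αΔT + βΔS = -1.47 × 10⁻³ + 1.808 × 10⁻³ = 3.38 × 10⁻⁴, so Δρ ≈ 0.3468 kg m⁻³.
N² = (g/ρ₀)·Δρ/Δz = g·(Δρ/ρ₀)/Δz = 9.81 × 3.38 × 10⁻⁴ / 109 = 3.0420 × 10⁻⁵ s⁻².
N = √(3.0420 × 10⁻⁵) = 5.5154 × 10⁻³ rad s⁻¹ → T = 2π/N = 1.1392 × 10³ s ≈ 1.14 × 10³ s.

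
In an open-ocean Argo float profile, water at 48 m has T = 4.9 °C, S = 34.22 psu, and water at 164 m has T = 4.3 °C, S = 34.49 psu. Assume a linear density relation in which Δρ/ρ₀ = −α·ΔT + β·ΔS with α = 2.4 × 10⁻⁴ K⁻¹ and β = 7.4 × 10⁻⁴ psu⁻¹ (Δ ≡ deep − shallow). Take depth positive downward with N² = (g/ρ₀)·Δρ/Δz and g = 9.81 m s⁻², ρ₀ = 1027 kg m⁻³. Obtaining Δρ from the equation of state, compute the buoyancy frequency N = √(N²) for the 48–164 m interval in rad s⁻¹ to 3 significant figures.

5.39 × 10⁻³ rad s⁻¹

ΔT = -0.6 K, ΔS = +0.27 psu (deep − shallow).
Δρ/ρ₀ = −αΔT + βΔS = 1.44 × 10⁻⁴ + 1.998 × 10⁻⁴ = 3.438 × 10⁻⁴, so Δρ ≈ 0.3531 kg m⁻³.
N² = (g/ρ₀)·Δρ/Δz = g·(Δρ/ρ₀)/Δz = 9.81 × 3.438 × 10⁻⁴ / 116 = 2.9075 × 10⁻⁵ s⁻².
N = √(2.9075 × 10⁻⁵) = 5.3921 × 10⁻³ rad s⁻¹ ≈ 5.39 × 10⁻³ rad s⁻¹.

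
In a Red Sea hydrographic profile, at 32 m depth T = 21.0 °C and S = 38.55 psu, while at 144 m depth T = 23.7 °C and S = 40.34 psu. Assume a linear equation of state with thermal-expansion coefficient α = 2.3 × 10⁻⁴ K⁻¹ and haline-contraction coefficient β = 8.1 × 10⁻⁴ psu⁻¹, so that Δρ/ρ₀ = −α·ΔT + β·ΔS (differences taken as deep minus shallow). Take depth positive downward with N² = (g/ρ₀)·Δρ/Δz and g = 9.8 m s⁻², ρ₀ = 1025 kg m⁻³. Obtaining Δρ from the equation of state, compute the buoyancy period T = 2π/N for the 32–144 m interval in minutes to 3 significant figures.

ΔT = +2.7 K, ΔS = +1.79 psu (deep − shallow).
Δρ/ρ₀ = −αΔT + βΔS = -6.21 × 10⁻⁴ + 1.4499 × 10⁻³ = 8.289 × 10⁻⁴, so Δρ ≈ 0.8496 kg m⁻³.
N² = (g/ρ₀)·Δρ/Δz = g·(Δρ/ρ₀)/Δz = 9.8 × 8.289 × 10⁻⁴ / 112 = 7.2529 × 10⁻⁵ s⁻².
N = √(7.2529 × 10⁻⁵) = 8.5164 × 10⁻³ rad s⁻¹ → T = 2π/N = 737.77 s = 12.296 min ≈ 12.3 min.

12.3 min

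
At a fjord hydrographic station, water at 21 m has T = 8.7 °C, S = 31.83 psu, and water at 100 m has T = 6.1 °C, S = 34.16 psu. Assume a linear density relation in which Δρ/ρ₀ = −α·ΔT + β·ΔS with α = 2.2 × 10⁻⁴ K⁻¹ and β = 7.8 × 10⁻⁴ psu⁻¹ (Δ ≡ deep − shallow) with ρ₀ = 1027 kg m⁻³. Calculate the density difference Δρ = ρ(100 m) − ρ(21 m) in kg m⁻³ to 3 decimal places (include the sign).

+2.454 kg m⁻³

ΔT = -2.6 K, ΔS = +2.33 psu (deep − shallow).
Δρ/ρ₀ = −(2.2 × 10⁻⁴)(-2.6) + (7.8 × 10⁻⁴)(+2.33) = 2.3894 × 10⁻³.
Δρ = 1027 × (2.3894 × 10⁻³) = +2.454 kg m⁻³.
Positive Δρ: denser below, stable.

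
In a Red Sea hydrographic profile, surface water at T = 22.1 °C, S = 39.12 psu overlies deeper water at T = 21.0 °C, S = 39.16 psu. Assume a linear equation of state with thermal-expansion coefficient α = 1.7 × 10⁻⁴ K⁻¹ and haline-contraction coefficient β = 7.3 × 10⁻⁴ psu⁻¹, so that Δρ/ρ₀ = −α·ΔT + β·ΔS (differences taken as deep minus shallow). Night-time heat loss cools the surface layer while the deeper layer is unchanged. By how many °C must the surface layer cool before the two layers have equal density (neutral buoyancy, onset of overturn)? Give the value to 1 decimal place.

1.3 °C

Neutral buoyancy requires Δρ = 0, i.e. −α(T_deep − T_surf′) + β(S_deep − S_surf) = 0.
T_surf′ = T_deep − (β/α)·ΔS = 21.0 − (7.3 × 10⁻⁴/1.7 × 10⁻⁴)·(+0.04) = 20.828 °C.
Cooling required: 22.1 − (20.828) = 1.272 °C.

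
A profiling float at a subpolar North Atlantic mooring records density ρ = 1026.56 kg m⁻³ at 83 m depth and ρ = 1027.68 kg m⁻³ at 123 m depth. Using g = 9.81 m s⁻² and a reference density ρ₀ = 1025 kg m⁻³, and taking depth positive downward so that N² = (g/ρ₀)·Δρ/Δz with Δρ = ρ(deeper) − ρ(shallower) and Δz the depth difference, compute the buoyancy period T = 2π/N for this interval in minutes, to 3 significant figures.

6.40 min

Δρ = 1027.68 − 1026.56 = 1.12 kg m⁻³ over Δz = 123 − 83 = 40 m.
N² = (9.81/1025) × (1.12/40) = 2.6798 × 10⁻⁴ s⁻².
N = √(2.6798 × 10⁻⁴) = 0.016370 rad s⁻¹, so T = 2π/N = 383.82 s = 6.3970 min ≈ 6.40 min.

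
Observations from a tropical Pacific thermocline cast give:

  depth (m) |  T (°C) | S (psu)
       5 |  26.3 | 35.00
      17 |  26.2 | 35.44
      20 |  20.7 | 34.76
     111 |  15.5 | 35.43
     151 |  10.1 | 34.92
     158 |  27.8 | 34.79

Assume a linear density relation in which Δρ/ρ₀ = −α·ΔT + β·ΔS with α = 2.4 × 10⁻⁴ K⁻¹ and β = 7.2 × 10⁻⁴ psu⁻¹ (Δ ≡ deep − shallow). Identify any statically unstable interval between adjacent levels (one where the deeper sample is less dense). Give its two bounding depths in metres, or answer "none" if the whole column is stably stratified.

151–158 m

Evaluate Δρ/ρ₀ = −αΔT + βΔS across each adjacent pair:
  5–17 m: −αΔT+βΔS = −(2.4 × 10⁻⁴)(-0.1)+(7.2 × 10⁻⁴)(+0.44) = 3.4 × 10⁻⁴ → stable
  17–20 m: −αΔT+βΔS = −(2.4 × 10⁻⁴)(-5.5)+(7.2 × 10⁻⁴)(-0.68) = 8.3 × 10⁻⁴ → stable
  20–111 m: −αΔT+βΔS = −(2.4 × 10⁻⁴)(-5.2)+(7.2 × 10⁻⁴)(+0.67) = 1.7 × 10⁻³ → stable
  111–151 m: −αΔT+βΔS = −(2.4 × 10⁻⁴)(-5.4)+(7.2 × 10⁻⁴)(-0.51) = 9.3 × 10⁻⁴ → stable
  151–158 m: −αΔT+βΔS = −(2.4 × 10⁻⁴)(+17.7)+(7.2 × 10⁻⁴)(-0.13) = -4.3 × 10⁻³ → UNSTABLE
The 151–158 m interval has Δρ < 0: lighter water underlies denser water.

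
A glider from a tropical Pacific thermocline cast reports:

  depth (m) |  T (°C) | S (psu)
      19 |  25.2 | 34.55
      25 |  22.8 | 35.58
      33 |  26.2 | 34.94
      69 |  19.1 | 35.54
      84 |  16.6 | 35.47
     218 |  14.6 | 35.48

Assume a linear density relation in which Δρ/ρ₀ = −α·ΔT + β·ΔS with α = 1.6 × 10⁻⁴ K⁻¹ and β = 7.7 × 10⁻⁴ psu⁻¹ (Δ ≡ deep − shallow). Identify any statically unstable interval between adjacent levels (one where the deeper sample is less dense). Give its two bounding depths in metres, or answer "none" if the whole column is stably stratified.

25–33 m

Evaluate Δρ/ρ₀ = −αΔT + βΔS across each adjacent pair:
  19–25 m: −αΔT+βΔS = −(1.6 × 10⁻⁴)(-2.4)+(7.7 × 10⁻⁴)(+1.03) = 1.2 × 10⁻³ → stable
  25–33 m: −αΔT+βΔS = −(1.6 × 10⁻⁴)(+3.4)+(7.7 × 10⁻⁴)(-0.64) = -1.0 × 10⁻³ → UNSTABLE
  33–69 m: −αΔT+βΔS = −(1.6 × 10⁻⁴)(-7.1)+(7.7 × 10⁻⁴)(+0.60) = 1.6 × 10⁻³ → stable
  69–84 m: −αΔT+βΔS = −(1.6 × 10⁻⁴)(-2.5)+(7.7 × 10⁻⁴)(-0.07) = 3.5 × 10⁻⁴ → stable
  84–218 m: −αΔT+βΔS = −(1.6 × 10⁻⁴)(-2.0)+(7.7 × 10⁻⁴)(+0.01) = 3.3 × 10⁻⁴ → stable
The 25–33 m interval has Δρ < 0: lighter water underlies denser water.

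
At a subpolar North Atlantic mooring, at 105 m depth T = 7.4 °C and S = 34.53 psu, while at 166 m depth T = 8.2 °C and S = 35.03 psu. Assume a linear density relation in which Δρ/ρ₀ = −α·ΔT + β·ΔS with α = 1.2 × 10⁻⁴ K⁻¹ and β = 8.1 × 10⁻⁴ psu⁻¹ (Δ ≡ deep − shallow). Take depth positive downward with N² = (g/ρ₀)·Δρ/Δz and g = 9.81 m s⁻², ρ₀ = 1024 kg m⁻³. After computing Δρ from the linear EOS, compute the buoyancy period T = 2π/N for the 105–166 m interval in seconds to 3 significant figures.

891 s

ΔT = +0.8 K, ΔS = +0.50 psu (deep − shallow).
Δρ/ρ₀ = −αΔT + βΔS = -9.60 × 10⁻⁵ + 4.05 × 10⁻⁴ = 3.09 × 10⁻⁴, so Δρ ≈ 0.3164 kg m⁻³.
N² = (g/ρ₀)·Δρ/Δz = g·(Δρ/ρ₀)/Δz = 9.81 × 3.09 × 10⁻⁴ / 61 = 4.9693 × 10⁻⁵ s⁻².
N = √(4.9693 × 10⁻⁵) = 7.0493 × 10⁻³ rad s⁻¹ → T = 2π/N = 891.32 s ≈ 891 s.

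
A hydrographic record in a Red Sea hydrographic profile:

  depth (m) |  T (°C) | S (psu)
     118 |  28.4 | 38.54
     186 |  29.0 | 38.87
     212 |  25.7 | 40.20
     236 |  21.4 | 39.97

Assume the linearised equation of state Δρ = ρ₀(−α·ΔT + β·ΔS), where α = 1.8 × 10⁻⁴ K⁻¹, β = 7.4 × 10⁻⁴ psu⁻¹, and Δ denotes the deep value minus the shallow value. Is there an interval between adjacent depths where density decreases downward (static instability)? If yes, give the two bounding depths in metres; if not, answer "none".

none

Evaluate Δρ/ρ₀ = −αΔT + βΔS across each adjacent pair:
  118–186 m: −αΔT+βΔS = −(1.8 × 10⁻⁴)(+0.6)+(7.4 × 10⁻⁴)(+0.33) = 1.4 × 10⁻⁴ → stable
  186–212 m: −αΔT+βΔS = −(1.8 × 10⁻⁴)(-3.3)+(7.4 × 10⁻⁴)(+1.33) = 1.6 × 10⁻³ → stable
  212–236 m: −αΔT+βΔS = −(1.8 × 10⁻⁴)(-4.3)+(7.4 × 10⁻⁴)(-0.23) = 6.0 × 10⁻⁴ → stable
Every interval has Δρ > 0: the column is stably stratified throughout.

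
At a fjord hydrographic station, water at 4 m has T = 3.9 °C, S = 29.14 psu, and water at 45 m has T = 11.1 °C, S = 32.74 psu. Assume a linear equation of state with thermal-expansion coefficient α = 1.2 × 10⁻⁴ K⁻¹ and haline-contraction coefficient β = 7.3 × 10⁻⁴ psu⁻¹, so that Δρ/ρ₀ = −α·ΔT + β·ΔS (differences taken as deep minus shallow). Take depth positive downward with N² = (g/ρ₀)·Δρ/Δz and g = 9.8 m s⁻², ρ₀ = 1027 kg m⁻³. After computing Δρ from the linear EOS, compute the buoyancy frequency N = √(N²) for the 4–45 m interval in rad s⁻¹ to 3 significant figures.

ΔT = +7.2 K, ΔS = +3.60 psu (deep − shallow).
Δρ/ρ₀ = −αΔT + βΔS = -8.64 × 10⁻⁴ + 2.628 × 10⁻³ = 1.764 × 10⁻³, so Δρ ≈ 1.812 kg m⁻³.
N² = (g/ρ₀)·Δρ/Δz = g·(Δρ/ρ₀)/Δz = 9.8 × 1.764 × 10⁻³ / 41 = 4.2164 × 10⁻⁴ s⁻².
N = √(4.2164 × 10⁻⁴) = 0.020534 rad s⁻¹ ≈ 0.0205 rad s⁻¹.

0.0205 rad s⁻¹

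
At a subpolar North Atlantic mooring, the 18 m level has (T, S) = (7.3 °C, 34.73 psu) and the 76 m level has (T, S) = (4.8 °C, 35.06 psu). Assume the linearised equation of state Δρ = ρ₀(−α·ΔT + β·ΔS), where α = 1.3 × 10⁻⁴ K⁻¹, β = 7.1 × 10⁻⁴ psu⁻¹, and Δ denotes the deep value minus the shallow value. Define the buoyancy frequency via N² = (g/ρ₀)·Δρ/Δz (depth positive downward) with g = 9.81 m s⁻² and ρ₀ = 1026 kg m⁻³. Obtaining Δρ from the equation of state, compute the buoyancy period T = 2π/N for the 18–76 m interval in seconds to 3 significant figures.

ΔT = -2.5 K, ΔS = +0.33 psu (deep − shallow).
Δρ/ρ₀ = −αΔT + βΔS = 3.25 × 10⁻⁴ + 2.343 × 10⁻⁴ = 5.593 × 10⁻⁴, so Δρ ≈ 0.5738 kg m⁻³.
N² = (g/ρ₀)·Δρ/Δz = g·(Δρ/ρ₀)/Δz = 9.81 × 5.593 × 10⁻⁴ / 58 = 9.4599 × 10⁻⁵ s⁻².
N = √(9.4599 × 10⁻⁵) = 9.7262 × 10⁻³ rad s⁻¹ → T = 2π/N = 646.01 s ≈ 646 s.

646 s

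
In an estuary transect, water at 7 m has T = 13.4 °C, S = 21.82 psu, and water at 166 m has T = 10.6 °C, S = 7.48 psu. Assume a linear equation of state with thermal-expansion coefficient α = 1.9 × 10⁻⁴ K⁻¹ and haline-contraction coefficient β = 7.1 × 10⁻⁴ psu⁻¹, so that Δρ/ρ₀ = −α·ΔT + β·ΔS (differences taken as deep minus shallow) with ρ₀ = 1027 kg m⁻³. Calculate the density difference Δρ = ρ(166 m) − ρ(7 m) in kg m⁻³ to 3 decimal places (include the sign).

-9.910 kg m⁻³

ΔT = -2.8 K, ΔS = -14.34 psu (deep − shallow).
Δρ/ρ₀ = −(1.9 × 10⁻⁴)(-2.8) + (7.1 × 10⁻⁴)(-14.34) = -9.6494 × 10⁻³.
Δρ = 1027 × (-9.6494 × 10⁻³) = -9.910 kg m⁻³.
Negative Δρ: lighter below, statically unstable.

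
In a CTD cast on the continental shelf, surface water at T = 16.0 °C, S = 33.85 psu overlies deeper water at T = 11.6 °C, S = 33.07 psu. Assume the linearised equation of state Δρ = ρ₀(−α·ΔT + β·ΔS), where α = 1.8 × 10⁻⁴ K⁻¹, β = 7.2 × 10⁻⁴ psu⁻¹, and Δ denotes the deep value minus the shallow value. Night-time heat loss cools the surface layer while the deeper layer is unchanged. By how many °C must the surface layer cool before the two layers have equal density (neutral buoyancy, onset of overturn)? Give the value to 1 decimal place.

Neutral buoyancy requires Δρ = 0, i.e. −α(T_deep − T_surf′) + β(S_deep − S_surf) = 0.
T_surf′ = T_deep − (β/α)·ΔS = 11.6 − (7.2 × 10⁻⁴/1.8 × 10⁻⁴)·(-0.78) = 14.720 °C.
Cooling required: 16.0 − (14.720) = 1.280 °C.

1.3 °C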